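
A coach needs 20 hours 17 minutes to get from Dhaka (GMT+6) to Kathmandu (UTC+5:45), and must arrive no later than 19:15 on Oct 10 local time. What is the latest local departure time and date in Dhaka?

23:13 on October 9

Target arrival in UTC: 19:15 − 5:45 = 13:30 on Oct 10.
Subtract 20 hours and 17 minutes → departure 17:13 UTC on Oct 9.
Dhaka is UTC+6:00: 17:13 + 6:00 = 23:13 on Oct 9.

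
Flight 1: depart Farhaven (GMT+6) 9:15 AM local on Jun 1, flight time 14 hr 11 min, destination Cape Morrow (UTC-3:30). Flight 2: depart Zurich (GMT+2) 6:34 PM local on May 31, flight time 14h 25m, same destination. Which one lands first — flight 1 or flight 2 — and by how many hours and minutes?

Flight 1 in UTC: 9:15 AM − 6:00 = 3:15 AM on Jun 1.
+14 hours and 11 minutes → arrive 5:26 PM UTC on Jun 1.
Flight 2 in UTC: 6:34 PM − 2:00 = 4:34 PM on May 31.
+14 hours 25 minutes → arrive 6:59 AM UTC on Jun 1.
Flight 2 lands earlier by 10 hours 27 minutes.

the second, by 10 hours 27 minutes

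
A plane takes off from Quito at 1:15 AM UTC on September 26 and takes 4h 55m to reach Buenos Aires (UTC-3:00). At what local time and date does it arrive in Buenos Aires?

3:10 AM on September 26

Departure is given in UTC: 1:15 AM on Sep 26.
Add 4 hours 55 minutes → 6:10 AM UTC.
Buenos Aires is UTC−3:00: 6:10 AM − 3:00 = 3:10 AM on Sep 26.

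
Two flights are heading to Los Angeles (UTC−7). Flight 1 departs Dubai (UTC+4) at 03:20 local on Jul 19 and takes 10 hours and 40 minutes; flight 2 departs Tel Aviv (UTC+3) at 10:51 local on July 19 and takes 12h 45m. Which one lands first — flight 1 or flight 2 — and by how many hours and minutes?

Flight 1 in UTC: 03:20 − 4:00 = 23:20 on Jul 18.
+10 hours and 40 minutes → arrive 10:00 UTC on Jul 19.
Flight 2 in UTC: 10:51 − 3:00 = 07:51 on Jul 19.
+12 hours 45 minutes → arrive 20:36 UTC on Jul 19.
Flight 1 lands earlier by 10 hours 36 minutes.

the first, by 10 hours 36 minutes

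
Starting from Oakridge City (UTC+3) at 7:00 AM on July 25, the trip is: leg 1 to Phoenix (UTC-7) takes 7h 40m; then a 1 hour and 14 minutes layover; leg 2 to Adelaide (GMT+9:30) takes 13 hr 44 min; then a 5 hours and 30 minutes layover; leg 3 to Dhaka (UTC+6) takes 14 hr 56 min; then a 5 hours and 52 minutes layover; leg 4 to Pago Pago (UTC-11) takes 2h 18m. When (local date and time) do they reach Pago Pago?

8:14 PM on Jul 26

Convert departure to UTC: 7:00 AM − 3:00 = 4:00 AM UTC on Jul 25.
Add 7 hours and 40 minutes leg 1 → 11:40 AM UTC.
Add 1 hour and 14 minutes layover in Phoenix → 12:54 PM UTC.
Add 13 hours 44 minutes leg 2 → 2:38 AM UTC (Jul 26).
Add 5 hours and 30 minutes layover in Adelaide → 8:08 AM UTC.
Add 14 hours and 56 minutes leg 3 → 11:04 PM UTC.
Add 5 hours and 52 minutes layover in Dhaka → 4:56 AM UTC (Jul 27).
Add 2 hours 18 minutes leg 4 → 7:14 AM UTC.
Pago Pago is UTC−11:00, so local arrival = 7:14 AM − 11:00 = 8:14 PM on Jul 26.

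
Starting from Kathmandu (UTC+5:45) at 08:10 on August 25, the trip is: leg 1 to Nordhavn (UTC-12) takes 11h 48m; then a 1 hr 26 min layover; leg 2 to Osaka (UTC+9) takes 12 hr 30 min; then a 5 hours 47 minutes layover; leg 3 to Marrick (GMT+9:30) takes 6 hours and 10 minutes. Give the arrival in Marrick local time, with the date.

01:36 on Aug 27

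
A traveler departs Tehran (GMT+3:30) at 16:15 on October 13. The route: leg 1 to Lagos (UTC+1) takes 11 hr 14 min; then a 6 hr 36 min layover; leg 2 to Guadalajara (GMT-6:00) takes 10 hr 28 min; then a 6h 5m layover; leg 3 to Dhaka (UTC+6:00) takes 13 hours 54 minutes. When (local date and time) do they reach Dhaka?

19:02 on Oct 15

Convert departure to UTC: 16:15 − 3:30 = 12:45 UTC on Oct 13.
Add 11 hours and 14 minutes leg 1 → 23:59 UTC.
Add 6 hours 36 minutes layover in Lagos → 06:35 UTC (Oct 14).
Add 10 hours and 28 minutes leg 2 → 17:03 UTC.
Add 6 hours and 5 minutes layover in Guadalajara → 23:08 UTC.
Add 13 hours and 54 minutes leg 3 → 13:02 UTC (Oct 15).
Dhaka is UTC+6:00, so local arrival = 13:02 + 6:00 = 19:02 on Oct 15.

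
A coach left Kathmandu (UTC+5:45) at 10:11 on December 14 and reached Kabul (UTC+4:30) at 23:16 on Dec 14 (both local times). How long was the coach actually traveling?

Departure in UTC: 10:11 − 5:45 = 04:26 on Dec 14.
Arrival in UTC: 23:16 − 4:30 = 18:46 on Dec 14.
Elapsed = 18:46 − 04:26 = 14 hours 20 minutes.

14 hours 20 minutes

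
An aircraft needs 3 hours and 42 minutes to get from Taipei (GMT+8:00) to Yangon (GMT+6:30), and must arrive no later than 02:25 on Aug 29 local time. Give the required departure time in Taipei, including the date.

00:13 on Aug 29

Target arrival in UTC: 02:25 − 6:30 = 19:55 on Aug 28.
Subtract 3 hours 42 minutes → departure 16:13 UTC on Aug 28.
Taipei is UTC+8:00: 16:13 + 8:00 = 00:13 on Aug 29.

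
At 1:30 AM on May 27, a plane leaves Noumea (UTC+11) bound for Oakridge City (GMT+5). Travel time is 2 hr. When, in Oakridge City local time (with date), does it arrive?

Oakridge City is 6:00 behind Noumea.
After 2 hours it is 3:30 AM in Noumea.
Shift by the zone difference: 3:30 AM − 6:00 = 9:30 PM on May 26 in Oakridge City.

9:30 PM on May 26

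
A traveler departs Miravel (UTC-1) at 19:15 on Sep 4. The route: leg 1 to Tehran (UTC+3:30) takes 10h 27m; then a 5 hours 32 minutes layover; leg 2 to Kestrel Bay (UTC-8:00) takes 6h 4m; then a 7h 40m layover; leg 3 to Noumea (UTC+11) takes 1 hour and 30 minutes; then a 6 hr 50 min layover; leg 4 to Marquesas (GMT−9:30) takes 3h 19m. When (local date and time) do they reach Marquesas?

Convert departure to UTC: 19:15 + 1:00 = 20:15 UTC on Sep 4.
Add 10 hours and 27 minutes leg 1 → 06:42 UTC (Sep 5).
Add 5 hours 32 minutes layover in Tehran → 12:14 UTC.
Add 6 hours and 4 minutes leg 2 → 18:18 UTC.
Add 7 hours 40 minutes layover in Kestrel Bay → 01:58 UTC (Sep 6).
Add 1 hour 30 minutes leg 3 → 03:28 UTC.
Add 6 hours 50 minutes layover in Noumea → 10:18 UTC.
Add 3 hours 19 minutes leg 4 → 13:37 UTC.
Marquesas is UTC−9:30, so local arrival = 13:37 − 9:30 = 04:07 on Sep 6.

04:07 on September 6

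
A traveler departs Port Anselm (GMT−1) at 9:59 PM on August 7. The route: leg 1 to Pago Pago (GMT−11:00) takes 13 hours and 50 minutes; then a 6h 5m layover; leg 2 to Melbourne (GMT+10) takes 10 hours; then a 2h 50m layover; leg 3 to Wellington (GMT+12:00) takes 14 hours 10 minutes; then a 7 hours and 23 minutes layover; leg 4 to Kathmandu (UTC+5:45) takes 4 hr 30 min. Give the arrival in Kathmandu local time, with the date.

3:32 PM on August 10

Convert departure to UTC: 9:59 PM + 1:00 = 10:59 PM UTC on Aug 7.
Add 13 hours 50 minutes leg 1 → 12:49 PM UTC (Aug 8).
Add 6 hours and 5 minutes layover in Pago Pago → 6:54 PM UTC.
Add 10 hours leg 2 → 4:54 AM UTC (Aug 9).
Add 2 hours 50 minutes layover in Melbourne → 7:44 AM UTC.
Add 14 hours and 10 minutes leg 3 → 9:54 PM UTC.
Add 7 hours and 23 minutes layover in Wellington → 5:17 AM UTC (Aug 10).
Add 4 hours and 30 minutes leg 4 → 9:47 AM UTC.
Kathmandu is UTC+5:45, so local arrival = 9:47 AM + 5:45 = 3:32 PM on Aug 10.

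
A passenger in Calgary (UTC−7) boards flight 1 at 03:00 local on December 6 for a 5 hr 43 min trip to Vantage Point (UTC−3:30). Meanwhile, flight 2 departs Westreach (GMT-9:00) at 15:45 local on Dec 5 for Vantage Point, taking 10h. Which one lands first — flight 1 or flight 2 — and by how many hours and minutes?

the second, by 4 hours 58 minutes

Flight 1 in UTC: 03:00 + 7:00 = 10:00 on Dec 6.
+5 hours 43 minutes → arrive 15:43 UTC on Dec 6.
Flight 2 in UTC: 15:45 + 9:00 = 00:45 on Dec 6.
+10 hours → arrive 10:45 UTC on Dec 6.
Flight 2 lands earlier by 4 hours 58 minutes.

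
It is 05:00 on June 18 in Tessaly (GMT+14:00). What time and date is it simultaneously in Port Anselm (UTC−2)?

Port Anselm is 16:00 behind Tessaly.
Shift by the zone difference: 05:00 − 16:00 = 13:00 on Jun 17 in Port Anselm.

13:00 on June 17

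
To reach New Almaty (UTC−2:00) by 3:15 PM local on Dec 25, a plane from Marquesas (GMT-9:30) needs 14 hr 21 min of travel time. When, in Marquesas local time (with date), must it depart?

5:24 PM on December 24

Target arrival in UTC: 3:15 PM + 2:00 = 5:15 PM on Dec 25.
Subtract 14 hours 21 minutes → departure 2:54 AM UTC on Dec 25.
Marquesas is UTC−9:30: 2:54 AM − 9:30 = 5:24 PM on Dec 24.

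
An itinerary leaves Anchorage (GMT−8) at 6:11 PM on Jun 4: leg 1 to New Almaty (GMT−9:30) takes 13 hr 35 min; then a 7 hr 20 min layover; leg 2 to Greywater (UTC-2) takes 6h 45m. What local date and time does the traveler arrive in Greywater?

Convert departure to UTC: 6:11 PM + 8:00 = 2:11 AM UTC on Jun 5.
Add 13 hours 35 minutes leg 1 → 3:46 PM UTC.
Add 7 hours 20 minutes layover in New Almaty → 11:06 PM UTC.
Add 6 hours and 45 minutes leg 2 → 5:51 AM UTC (Jun 6).
Greywater is UTC−2:00, so local arrival = 5:51 AM − 2:00 = 3:51 AM on Jun 6.

3:51 AM on June 6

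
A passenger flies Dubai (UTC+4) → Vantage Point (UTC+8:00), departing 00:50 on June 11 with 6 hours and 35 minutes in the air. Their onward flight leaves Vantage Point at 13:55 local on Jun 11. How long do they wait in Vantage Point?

Convert departure to UTC: 00:50 − 4:00 = 20:50 UTC on Jun 10.
Add 6 hours and 35 minutes flight time → 03:25 UTC (Jun 11).
Vantage Point is UTC+8:00, so local arrival = 03:25 + 8:00 = 11:25 on Jun 11.
Layover = 13:55 − 11:25 = 2 hours 30 minutes.

2 hours 30 minutes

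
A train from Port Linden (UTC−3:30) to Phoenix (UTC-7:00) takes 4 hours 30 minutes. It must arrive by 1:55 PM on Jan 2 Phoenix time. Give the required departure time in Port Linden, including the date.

Target arrival in UTC: 1:55 PM + 7:00 = 8:55 PM on Jan 2.
Subtract 4 hours and 30 minutes → departure 4:25 PM UTC on Jan 2.
Port Linden is UTC−3:30: 4:25 PM − 3:30 = 12:55 PM on Jan 2.

12:55 PM on January 2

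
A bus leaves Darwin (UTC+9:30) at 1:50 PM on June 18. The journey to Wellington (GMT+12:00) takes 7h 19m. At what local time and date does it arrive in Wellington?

Wellington is 2:30 ahead of Darwin.
After 7 hours and 19 minutes it is 9:09 PM in Darwin.
Shift by the zone difference: 9:09 PM + 2:30 = 11:39 PM on Jun 18 in Wellington.

11:39 PM on Jun 18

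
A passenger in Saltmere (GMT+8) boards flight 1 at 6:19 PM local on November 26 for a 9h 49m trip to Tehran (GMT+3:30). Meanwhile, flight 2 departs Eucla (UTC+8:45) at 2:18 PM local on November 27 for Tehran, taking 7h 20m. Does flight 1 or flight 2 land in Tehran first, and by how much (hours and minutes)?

the first, by 16 hours 45 minutes

Flight 1 in UTC: 6:19 PM − 8:00 = 10:19 AM on Nov 26.
+9 hours 49 minutes → arrive 8:08 PM UTC on Nov 26.
Flight 2 in UTC: 2:18 PM − 8:45 = 5:33 AM on Nov 27.
+7 hours and 20 minutes → arrive 12:53 PM UTC on Nov 27.
Flight 1 lands earlier by 16 hours 45 minutes.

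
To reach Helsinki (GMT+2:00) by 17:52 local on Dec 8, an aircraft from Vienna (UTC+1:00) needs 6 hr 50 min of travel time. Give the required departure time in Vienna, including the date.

Target arrival in UTC: 17:52 − 2:00 = 15:52 on Dec 8.
Subtract 6 hours 50 minutes → departure 09:02 UTC on Dec 8.
Vienna is UTC+1:00: 09:02 + 1:00 = 10:02 on Dec 8.

10:02 on December 8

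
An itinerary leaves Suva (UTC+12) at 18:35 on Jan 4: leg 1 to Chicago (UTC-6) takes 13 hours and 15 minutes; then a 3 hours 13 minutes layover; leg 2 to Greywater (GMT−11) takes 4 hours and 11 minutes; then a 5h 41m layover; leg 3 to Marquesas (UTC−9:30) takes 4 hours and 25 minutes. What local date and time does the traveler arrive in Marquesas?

03:50 on January 5

Convert departure to UTC: 18:35 − 12:00 = 06:35 UTC on Jan 4.
Add 13 hours 15 minutes leg 1 → 19:50 UTC.
Add 3 hours 13 minutes layover in Chicago → 23:03 UTC.
Add 4 hours 11 minutes leg 2 → 03:14 UTC (Jan 5).
Add 5 hours 41 minutes layover in Greywater → 08:55 UTC.
Add 4 hours 25 minutes leg 3 → 13:20 UTC.
Marquesas is UTC−9:30, so local arrival = 13:20 − 9:30 = 03:50 on Jan 5.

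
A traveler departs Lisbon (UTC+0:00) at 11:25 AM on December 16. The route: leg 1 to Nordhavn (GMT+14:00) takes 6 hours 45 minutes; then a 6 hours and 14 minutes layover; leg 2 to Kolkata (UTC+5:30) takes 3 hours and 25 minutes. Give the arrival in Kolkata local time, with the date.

9:19 AM on December 17

Lisbon is at UTC+0, so departure is already 11:25 AM UTC on Dec 16.
Add 6 hours and 45 minutes leg 1 → 6:10 PM UTC.
Add 6 hours 14 minutes layover in Nordhavn → 12:24 AM UTC (Dec 17).
Add 3 hours 25 minutes leg 2 → 3:49 AM UTC.
Kolkata is UTC+5:30, so local arrival = 3:49 AM + 5:30 = 9:19 AM on Dec 17.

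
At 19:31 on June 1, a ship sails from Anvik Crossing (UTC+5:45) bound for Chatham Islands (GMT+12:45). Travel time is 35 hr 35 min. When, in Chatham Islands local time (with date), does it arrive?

Convert departure to UTC: 19:31 − 5:45 = 13:46 UTC on Jun 1.
Add 35 hours 35 minutes travel time → 01:21 UTC (Jun 3).
Chatham Islands is UTC+12:45, so local arrival = 01:21 + 12:45 = 14:06 on Jun 3.

14:06 on June 3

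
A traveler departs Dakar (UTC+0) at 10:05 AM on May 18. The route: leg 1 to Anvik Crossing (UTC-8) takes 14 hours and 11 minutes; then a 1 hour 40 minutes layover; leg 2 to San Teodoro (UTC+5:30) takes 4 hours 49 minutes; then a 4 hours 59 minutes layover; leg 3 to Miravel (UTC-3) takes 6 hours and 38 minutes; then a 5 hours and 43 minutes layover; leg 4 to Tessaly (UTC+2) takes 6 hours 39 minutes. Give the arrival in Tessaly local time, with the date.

Dakar is at UTC+0, so departure is already 10:05 AM UTC on May 18.
Add 14 hours 11 minutes leg 1 → 12:16 AM UTC (May 19).
Add 1 hour 40 minutes layover in Anvik Crossing → 1:56 AM UTC.
Add 4 hours 49 minutes leg 2 → 6:45 AM UTC.
Add 4 hours 59 minutes layover in San Teodoro → 11:44 AM UTC.
Add 6 hours 38 minutes leg 3 → 6:22 PM UTC.
Add 5 hours and 43 minutes layover in Miravel → 12:05 AM UTC (May 20).
Add 6 hours and 39 minutes leg 4 → 6:44 AM UTC.
Tessaly is UTC+2:00, so local arrival = 6:44 AM + 2:00 = 8:44 AM on May 20.

8:44 AM on May 20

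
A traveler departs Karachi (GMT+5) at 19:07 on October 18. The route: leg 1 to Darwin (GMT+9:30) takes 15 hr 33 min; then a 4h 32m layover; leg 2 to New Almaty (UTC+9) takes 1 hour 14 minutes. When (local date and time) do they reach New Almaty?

Convert departure to UTC: 19:07 − 5:00 = 14:07 UTC on Oct 18.
Add 15 hours and 33 minutes leg 1 → 05:40 UTC (Oct 19).
Add 4 hours 32 minutes layover in Darwin → 10:12 UTC.
Add 1 hour 14 minutes leg 2 → 11:26 UTC.
New Almaty is UTC+9:00, so local arrival = 11:26 + 9:00 = 20:26 on Oct 19.

20:26 on Oct 19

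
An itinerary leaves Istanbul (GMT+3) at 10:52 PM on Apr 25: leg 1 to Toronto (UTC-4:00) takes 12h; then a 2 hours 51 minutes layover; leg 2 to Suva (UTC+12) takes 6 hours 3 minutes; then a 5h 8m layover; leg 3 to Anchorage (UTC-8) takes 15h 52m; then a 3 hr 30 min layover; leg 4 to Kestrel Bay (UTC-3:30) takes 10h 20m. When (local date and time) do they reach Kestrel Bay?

12:06 AM on April 28

Convert departure to UTC: 10:52 PM − 3:00 = 7:52 PM UTC on Apr 25.
Add 12 hours leg 1 → 7:52 AM UTC (Apr 26).
Add 2 hours and 51 minutes layover in Toronto → 10:43 AM UTC.
Add 6 hours 3 minutes leg 2 → 4:46 PM UTC.
Add 5 hours 8 minutes layover in Suva → 9:54 PM UTC.
Add 15 hours and 52 minutes leg 3 → 1:46 PM UTC (Apr 27).
Add 3 hours and 30 minutes layover in Anchorage → 5:16 PM UTC.
Add 10 hours 20 minutes leg 4 → 3:36 AM UTC (Apr 28).
Kestrel Bay is UTC−3:30, so local arrival = 3:36 AM − 3:30 = 12:06 AM on Apr 28.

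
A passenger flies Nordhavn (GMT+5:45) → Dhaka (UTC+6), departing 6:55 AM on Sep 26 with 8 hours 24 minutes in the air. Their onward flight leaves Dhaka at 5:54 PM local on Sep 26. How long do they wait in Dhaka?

2 hours 20 minutes

Convert departure to UTC: 6:55 AM − 5:45 = 1:10 AM UTC on Sep 26.
Add 8 hours and 24 minutes flight time → 9:34 AM UTC.
Dhaka is UTC+6:00, so local arrival = 9:34 AM + 6:00 = 3:34 PM on Sep 26.
Layover = 5:54 PM − 3:34 PM = 2 hours 20 minutes.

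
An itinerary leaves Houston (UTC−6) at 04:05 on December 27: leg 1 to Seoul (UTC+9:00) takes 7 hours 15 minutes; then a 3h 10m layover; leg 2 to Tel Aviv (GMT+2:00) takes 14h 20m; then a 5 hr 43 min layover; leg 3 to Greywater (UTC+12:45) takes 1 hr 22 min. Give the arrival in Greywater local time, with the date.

Convert departure to UTC: 04:05 + 6:00 = 10:05 UTC on Dec 27.
Add 7 hours 15 minutes leg 1 → 17:20 UTC.
Add 3 hours and 10 minutes layover in Seoul → 20:30 UTC.
Add 14 hours 20 minutes leg 2 → 10:50 UTC (Dec 28).
Add 5 hours 43 minutes layover in Tel Aviv → 16:33 UTC.
Add 1 hour 22 minutes leg 3 → 17:55 UTC.
Greywater is UTC+12:45, so local arrival = 17:55 + 12:45 = 06:40 on Dec 29.

06:40 on December 29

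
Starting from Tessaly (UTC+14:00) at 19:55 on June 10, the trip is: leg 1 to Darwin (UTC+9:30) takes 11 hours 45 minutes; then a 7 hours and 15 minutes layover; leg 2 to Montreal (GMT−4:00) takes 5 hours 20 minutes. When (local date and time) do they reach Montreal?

Convert departure to UTC: 19:55 − 14:00 = 05:55 UTC on Jun 10.
Add 11 hours and 45 minutes leg 1 → 17:40 UTC.
Add 7 hours and 15 minutes layover in Darwin → 00:55 UTC (Jun 11).
Add 5 hours and 20 minutes leg 2 → 06:15 UTC.
Montreal is UTC−4:00, so local arrival = 06:15 − 4:00 = 02:15 on Jun 11.

02:15 on June 11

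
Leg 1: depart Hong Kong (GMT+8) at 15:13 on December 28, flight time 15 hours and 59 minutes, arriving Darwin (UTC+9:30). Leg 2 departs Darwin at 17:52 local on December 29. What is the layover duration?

9 hours 10 minutes

Convert departure to UTC: 15:13 − 8:00 = 07:13 UTC on Dec 28.
Add 15 hours 59 minutes flight time → 23:12 UTC.
Darwin is UTC+9:30, so local arrival = 23:12 + 9:30 = 08:42 on Dec 29.
Layover = 17:52 − 08:42 = 9 hours 10 minutes.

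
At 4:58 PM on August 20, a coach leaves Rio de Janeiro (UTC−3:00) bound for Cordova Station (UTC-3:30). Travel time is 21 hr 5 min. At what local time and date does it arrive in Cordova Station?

1:33 PM on August 21

Cordova Station is 0:30 behind Rio de Janeiro.
After 21 hours 5 minutes it is 2:03 PM (Aug 21) in Rio de Janeiro.
Shift by the zone difference: 2:03 PM − 0:30 = 1:33 PM on Aug 21 in Cordova Station.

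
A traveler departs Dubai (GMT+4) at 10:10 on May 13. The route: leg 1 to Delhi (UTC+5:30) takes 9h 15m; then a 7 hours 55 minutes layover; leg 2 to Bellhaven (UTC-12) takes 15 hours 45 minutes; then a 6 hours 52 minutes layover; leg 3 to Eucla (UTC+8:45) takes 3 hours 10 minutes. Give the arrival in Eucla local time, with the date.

Convert departure to UTC: 10:10 − 4:00 = 06:10 UTC on May 13.
Add 9 hours and 15 minutes leg 1 → 15:25 UTC.
Add 7 hours and 55 minutes layover in Delhi → 23:20 UTC.
Add 15 hours and 45 minutes leg 2 → 15:05 UTC (May 14).
Add 6 hours and 52 minutes layover in Bellhaven → 21:57 UTC.
Add 3 hours 10 minutes leg 3 → 01:07 UTC (May 15).
Eucla is UTC+8:45, so local arrival = 01:07 + 8:45 = 09:52 on May 15.

09:52 on May 15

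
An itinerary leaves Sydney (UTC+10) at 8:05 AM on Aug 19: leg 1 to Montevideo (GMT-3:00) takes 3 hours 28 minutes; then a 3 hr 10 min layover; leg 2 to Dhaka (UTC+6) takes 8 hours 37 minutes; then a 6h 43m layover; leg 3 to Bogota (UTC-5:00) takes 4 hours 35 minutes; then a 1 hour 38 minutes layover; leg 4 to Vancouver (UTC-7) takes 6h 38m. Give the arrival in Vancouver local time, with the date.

1:54 AM on Aug 20

Convert departure to UTC: 8:05 AM − 10:00 = 10:05 PM UTC on Aug 18.
Add 3 hours and 28 minutes leg 1 → 1:33 AM UTC (Aug 19).
Add 3 hours 10 minutes layover in Montevideo → 4:43 AM UTC.
Add 8 hours 37 minutes leg 2 → 1:20 PM UTC.
Add 6 hours and 43 minutes layover in Dhaka → 8:03 PM UTC.
Add 4 hours 35 minutes leg 3 → 12:38 AM UTC (Aug 20).
Add 1 hour and 38 minutes layover in Bogota → 2:16 AM UTC.
Add 6 hours and 38 minutes leg 4 → 8:54 AM UTC.
Vancouver is UTC−7:00, so local arrival = 8:54 AM − 7:00 = 1:54 AM on Aug 20.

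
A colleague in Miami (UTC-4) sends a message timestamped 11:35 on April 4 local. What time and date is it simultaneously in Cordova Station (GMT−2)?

In UTC: 11:35 + 4:00 = 15:35 on Apr 4.
Cordova Station is UTC−2:00: 15:35 − 2:00 = 13:35 on Apr 4.

13:35 on April 4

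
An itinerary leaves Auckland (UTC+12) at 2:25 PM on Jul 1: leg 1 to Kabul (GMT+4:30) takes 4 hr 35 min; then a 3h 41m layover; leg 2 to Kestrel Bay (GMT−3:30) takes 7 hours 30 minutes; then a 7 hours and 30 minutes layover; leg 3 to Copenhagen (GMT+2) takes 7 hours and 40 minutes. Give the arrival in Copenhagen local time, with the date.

Convert departure to UTC: 2:25 PM − 12:00 = 2:25 AM UTC on Jul 1.
Add 4 hours and 35 minutes leg 1 → 7:00 AM UTC.
Add 3 hours 41 minutes layover in Kabul → 10:41 AM UTC.
Add 7 hours and 30 minutes leg 2 → 6:11 PM UTC.
Add 7 hours and 30 minutes layover in Kestrel Bay → 1:41 AM UTC (Jul 2).
Add 7 hours 40 minutes leg 3 → 9:21 AM UTC.
Copenhagen is UTC+2:00, so local arrival = 9:21 AM + 2:00 = 11:21 AM on Jul 2.

11:21 AM on Jul 2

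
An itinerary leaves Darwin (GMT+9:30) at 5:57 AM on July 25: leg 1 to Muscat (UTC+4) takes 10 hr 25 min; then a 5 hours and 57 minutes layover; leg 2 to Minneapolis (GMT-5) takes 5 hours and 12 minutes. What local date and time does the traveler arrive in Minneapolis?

Convert departure to UTC: 5:57 AM − 9:30 = 8:27 PM UTC on Jul 24.
Add 10 hours and 25 minutes leg 1 → 6:52 AM UTC (Jul 25).
Add 5 hours 57 minutes layover in Muscat → 12:49 PM UTC.
Add 5 hours and 12 minutes leg 2 → 6:01 PM UTC.
Minneapolis is UTC−5:00, so local arrival = 6:01 PM − 5:00 = 1:01 PM on Jul 25.

1:01 PM on Jul 25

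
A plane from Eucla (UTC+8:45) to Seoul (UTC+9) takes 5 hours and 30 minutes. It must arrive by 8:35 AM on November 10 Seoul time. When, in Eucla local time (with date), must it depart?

2:50 AM on November 10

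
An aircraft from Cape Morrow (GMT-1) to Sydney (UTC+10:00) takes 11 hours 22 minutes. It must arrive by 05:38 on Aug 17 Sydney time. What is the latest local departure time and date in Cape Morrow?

07:16 on August 16

Target arrival in UTC: 05:38 − 10:00 = 19:38 on Aug 16.
Subtract 11 hours and 22 minutes → departure 08:16 UTC on Aug 16.
Cape Morrow is UTC−1:00: 08:16 − 1:00 = 07:16 on Aug 16.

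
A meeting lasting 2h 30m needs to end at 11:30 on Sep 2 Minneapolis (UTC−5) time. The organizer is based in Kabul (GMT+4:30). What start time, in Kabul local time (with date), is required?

18:30 on Sep 2

Target end time in UTC: 11:30 + 5:00 = 16:30 on Sep 2.
Subtract 2 hours 30 minutes → start 14:00 UTC on Sep 2.
Kabul is UTC+4:30: 14:00 + 4:30 = 18:30 on Sep 2.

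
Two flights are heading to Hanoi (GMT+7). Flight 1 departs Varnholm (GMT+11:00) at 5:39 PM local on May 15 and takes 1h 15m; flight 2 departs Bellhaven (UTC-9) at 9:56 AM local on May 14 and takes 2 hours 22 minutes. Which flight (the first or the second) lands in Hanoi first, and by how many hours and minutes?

the second, by 10 hours 36 minutes

Flight 1 in UTC: 5:39 PM − 11:00 = 6:39 AM on May 15.
+1 hour 15 minutes → arrive 7:54 AM UTC on May 15.
Flight 2 in UTC: 9:56 AM + 9:00 = 6:56 PM on May 14.
+2 hours 22 minutes → arrive 9:18 PM UTC on May 14.
Flight 2 lands earlier by 10 hours 36 minutes.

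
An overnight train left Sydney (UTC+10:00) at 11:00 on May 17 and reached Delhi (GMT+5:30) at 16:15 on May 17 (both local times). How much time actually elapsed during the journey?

9 hours 45 minutes

Delhi is 4:30 behind Sydney.
Clock-face elapsed time (ignoring zones) is 5 hours 15 minutes.
Actual elapsed = 5 hours 15 minutes + 4:30 = 9 hours 45 minutes.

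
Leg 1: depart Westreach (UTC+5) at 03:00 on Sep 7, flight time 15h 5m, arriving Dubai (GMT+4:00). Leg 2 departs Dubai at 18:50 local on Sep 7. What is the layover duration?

Convert departure to UTC: 03:00 − 5:00 = 22:00 UTC on Sep 6.
Add 15 hours and 5 minutes flight time → 13:05 UTC (Sep 7).
Dubai is UTC+4:00, so local arrival = 13:05 + 4:00 = 17:05 on Sep 7.
Layover = 18:50 − 17:05 = 1 hour 45 minutes.

1 hour 45 minutes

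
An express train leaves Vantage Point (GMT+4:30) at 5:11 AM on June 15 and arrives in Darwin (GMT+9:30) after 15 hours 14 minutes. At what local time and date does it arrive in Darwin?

Darwin is 5:00 ahead of Vantage Point.
After 15 hours and 14 minutes it is 8:25 PM in Vantage Point.
Shift by the zone difference: 8:25 PM + 5:00 = 1:25 AM on Jun 16 in Darwin.

1:25 AM on June 16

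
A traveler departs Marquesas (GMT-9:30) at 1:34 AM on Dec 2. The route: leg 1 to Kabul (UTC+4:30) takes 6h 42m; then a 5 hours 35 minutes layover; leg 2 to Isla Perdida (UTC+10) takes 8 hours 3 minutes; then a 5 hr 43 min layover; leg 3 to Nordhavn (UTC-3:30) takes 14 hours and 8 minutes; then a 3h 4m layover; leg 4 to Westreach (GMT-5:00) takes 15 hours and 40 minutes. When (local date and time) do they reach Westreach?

4:59 PM on Dec 4

Convert departure to UTC: 1:34 AM + 9:30 = 11:04 AM UTC on Dec 2.
Add 6 hours 42 minutes leg 1 → 5:46 PM UTC.
Add 5 hours and 35 minutes layover in Kabul → 11:21 PM UTC.
Add 8 hours 3 minutes leg 2 → 7:24 AM UTC (Dec 3).
Add 5 hours and 43 minutes layover in Isla Perdida → 1:07 PM UTC.
Add 14 hours and 8 minutes leg 3 → 3:15 AM UTC (Dec 4).
Add 3 hours and 4 minutes layover in Nordhavn → 6:19 AM UTC.
Add 15 hours 40 minutes leg 4 → 9:59 PM UTC.
Westreach is UTC−5:00, so local arrival = 9:59 PM − 5:00 = 4:59 PM on Dec 4.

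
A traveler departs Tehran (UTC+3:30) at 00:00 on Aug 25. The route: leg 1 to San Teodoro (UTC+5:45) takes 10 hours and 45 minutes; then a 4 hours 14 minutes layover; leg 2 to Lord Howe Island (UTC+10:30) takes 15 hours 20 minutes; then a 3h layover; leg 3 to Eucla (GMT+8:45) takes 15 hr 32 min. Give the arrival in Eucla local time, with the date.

06:06 on August 27

Convert departure to UTC: 00:00 − 3:30 = 20:30 UTC on Aug 24.
Add 10 hours 45 minutes leg 1 → 07:15 UTC (Aug 25).
Add 4 hours and 14 minutes layover in San Teodoro → 11:29 UTC.
Add 15 hours 20 minutes leg 2 → 02:49 UTC (Aug 26).
Add 3 hours layover in Lord Howe Island → 05:49 UTC.
Add 15 hours 32 minutes leg 3 → 21:21 UTC.
Eucla is UTC+8:45, so local arrival = 21:21 + 8:45 = 06:06 on Aug 27.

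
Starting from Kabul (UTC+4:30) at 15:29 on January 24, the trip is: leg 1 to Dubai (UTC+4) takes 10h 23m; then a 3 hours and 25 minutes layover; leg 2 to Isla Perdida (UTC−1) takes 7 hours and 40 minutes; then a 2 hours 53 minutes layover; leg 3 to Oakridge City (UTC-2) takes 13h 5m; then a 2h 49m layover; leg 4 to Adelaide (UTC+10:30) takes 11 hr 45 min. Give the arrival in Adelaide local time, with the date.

01:29 on January 27

Convert departure to UTC: 15:29 − 4:30 = 10:59 UTC on Jan 24.
Add 10 hours 23 minutes leg 1 → 21:22 UTC.
Add 3 hours 25 minutes layover in Dubai → 00:47 UTC (Jan 25).
Add 7 hours and 40 minutes leg 2 → 08:27 UTC.
Add 2 hours 53 minutes layover in Isla Perdida → 11:20 UTC.
Add 13 hours 5 minutes leg 3 → 00:25 UTC (Jan 26).
Add 2 hours 49 minutes layover in Oakridge City → 03:14 UTC.
Add 11 hours 45 minutes leg 4 → 14:59 UTC.
Adelaide is UTC+10:30, so local arrival = 14:59 + 10:30 = 01:29 on Jan 27.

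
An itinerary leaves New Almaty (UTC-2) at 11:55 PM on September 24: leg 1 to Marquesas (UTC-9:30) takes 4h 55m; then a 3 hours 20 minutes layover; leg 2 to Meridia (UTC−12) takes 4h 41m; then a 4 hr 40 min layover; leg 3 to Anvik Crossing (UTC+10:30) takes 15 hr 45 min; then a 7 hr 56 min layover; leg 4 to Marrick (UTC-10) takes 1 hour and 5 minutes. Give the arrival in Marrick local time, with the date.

10:17 AM on Sep 26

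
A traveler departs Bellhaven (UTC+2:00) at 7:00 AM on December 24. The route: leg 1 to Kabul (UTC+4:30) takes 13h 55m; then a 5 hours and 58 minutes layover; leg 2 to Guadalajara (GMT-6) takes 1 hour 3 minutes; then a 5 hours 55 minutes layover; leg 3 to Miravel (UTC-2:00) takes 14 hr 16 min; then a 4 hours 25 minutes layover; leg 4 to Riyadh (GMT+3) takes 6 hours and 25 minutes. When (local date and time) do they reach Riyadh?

Convert departure to UTC: 7:00 AM − 2:00 = 5:00 AM UTC on Dec 24.
Add 13 hours 55 minutes leg 1 → 6:55 PM UTC.
Add 5 hours and 58 minutes layover in Kabul → 12:53 AM UTC (Dec 25).
Add 1 hour 3 minutes leg 2 → 1:56 AM UTC.
Add 5 hours and 55 minutes layover in Guadalajara → 7:51 AM UTC.
Add 14 hours and 16 minutes leg 3 → 10:07 PM UTC.
Add 4 hours 25 minutes layover in Miravel → 2:32 AM UTC (Dec 26).
Add 6 hours and 25 minutes leg 4 → 8:57 AM UTC.
Riyadh is UTC+3:00, so local arrival = 8:57 AM + 3:00 = 11:57 AM on Dec 26.

11:57 AM on Dec 26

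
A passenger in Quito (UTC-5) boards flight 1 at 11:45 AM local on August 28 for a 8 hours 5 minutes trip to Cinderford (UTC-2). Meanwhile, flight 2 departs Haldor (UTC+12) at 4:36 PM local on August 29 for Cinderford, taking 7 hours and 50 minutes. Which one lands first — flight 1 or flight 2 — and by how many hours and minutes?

Flight 1 in UTC: 11:45 AM + 5:00 = 4:45 PM on Aug 28.
+8 hours and 5 minutes → arrive 12:50 AM UTC on Aug 29.
Flight 2 in UTC: 4:36 PM − 12:00 = 4:36 AM on Aug 29.
+7 hours and 50 minutes → arrive 12:26 PM UTC on Aug 29.
Flight 1 lands earlier by 11 hours 36 minutes.

the first, by 11 hours 36 minutes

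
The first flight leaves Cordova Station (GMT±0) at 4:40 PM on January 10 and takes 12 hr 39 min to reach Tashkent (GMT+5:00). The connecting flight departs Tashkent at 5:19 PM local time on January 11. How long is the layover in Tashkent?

7 hours

Cordova Station is at UTC+0, so departure is already 4:40 PM UTC on Jan 10.
Add 12 hours 39 minutes flight time → 5:19 AM UTC (Jan 11).
Tashkent is UTC+5:00, so local arrival = 5:19 AM + 5:00 = 10:19 AM on Jan 11.
Layover = 5:19 PM − 10:19 AM = 7 hours.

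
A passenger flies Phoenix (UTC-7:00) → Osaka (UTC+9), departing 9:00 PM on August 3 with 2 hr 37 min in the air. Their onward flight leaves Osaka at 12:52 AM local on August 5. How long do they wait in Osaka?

9 hours 15 minutes

Convert departure to UTC: 9:00 PM + 7:00 = 4:00 AM UTC on Aug 4.
Add 2 hours and 37 minutes flight time → 6:37 AM UTC.
Osaka is UTC+9:00, so local arrival = 6:37 AM + 9:00 = 3:37 PM on Aug 4.
Layover = 12:52 AM − 3:37 PM (+1 day) = 9 hours 15 minutes.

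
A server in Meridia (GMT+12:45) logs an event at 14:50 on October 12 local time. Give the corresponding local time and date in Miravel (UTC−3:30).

Miravel is 16:15 behind Meridia.
Shift by the zone difference: 14:50 − 16:15 = 22:35 on Oct 11 in Miravel.

22:35 on October 11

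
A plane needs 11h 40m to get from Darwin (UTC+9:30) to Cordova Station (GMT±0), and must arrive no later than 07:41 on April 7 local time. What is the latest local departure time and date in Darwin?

Target arrival is already UTC: 07:41 on Apr 7.
Subtract 11 hours and 40 minutes → departure 20:01 UTC on Apr 6.
Darwin is UTC+9:30: 20:01 + 9:30 = 05:31 on Apr 7.

05:31 on April 7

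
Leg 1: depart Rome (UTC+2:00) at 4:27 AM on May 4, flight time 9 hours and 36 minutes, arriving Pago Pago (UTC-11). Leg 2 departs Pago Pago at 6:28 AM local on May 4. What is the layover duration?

Convert departure to UTC: 4:27 AM − 2:00 = 2:27 AM UTC on May 4.
Add 9 hours and 36 minutes flight time → 12:03 PM UTC.
Pago Pago is UTC−11:00, so local arrival = 12:03 PM − 11:00 = 1:03 AM on May 4.
Layover = 6:28 AM − 1:03 AM = 5 hours 25 minutes.

5 hours 25 minutes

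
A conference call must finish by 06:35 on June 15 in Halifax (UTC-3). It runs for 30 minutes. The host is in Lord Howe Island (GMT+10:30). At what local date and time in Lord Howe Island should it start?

19:35 on June 15

Target end time in UTC: 06:35 + 3:00 = 09:35 on Jun 15.
Subtract 30 minutes → start 09:05 UTC on Jun 15.
Lord Howe Island is UTC+10:30: 09:05 + 10:30 = 19:35 on Jun 15.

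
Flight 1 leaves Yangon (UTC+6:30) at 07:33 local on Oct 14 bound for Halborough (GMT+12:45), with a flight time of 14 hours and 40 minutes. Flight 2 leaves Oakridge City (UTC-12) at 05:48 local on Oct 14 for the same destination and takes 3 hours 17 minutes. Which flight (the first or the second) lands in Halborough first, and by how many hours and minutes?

the first, by 5 hours 22 minutes

Flight 1 in UTC: 07:33 − 6:30 = 01:03 on Oct 14.
+14 hours and 40 minutes → arrive 15:43 UTC on Oct 14.
Flight 2 in UTC: 05:48 + 12:00 = 17:48 on Oct 14.
+3 hours and 17 minutes → arrive 21:05 UTC on Oct 14.
Flight 1 lands earlier by 5 hours 22 minutes.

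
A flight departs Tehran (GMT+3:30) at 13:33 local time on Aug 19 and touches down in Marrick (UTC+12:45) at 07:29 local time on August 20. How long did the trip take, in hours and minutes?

Marrick is 9:15 ahead of Tehran.
Clock-face elapsed time (ignoring zones) is 17 hours 56 minutes.
Actual elapsed = 17 hours 56 minutes − 9:15 = 8 hours 41 minutes.

8 hours 41 minutes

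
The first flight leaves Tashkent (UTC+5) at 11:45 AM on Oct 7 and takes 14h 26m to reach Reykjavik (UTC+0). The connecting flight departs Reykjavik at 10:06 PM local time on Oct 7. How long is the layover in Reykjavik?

55 minutes

Convert departure to UTC: 11:45 AM − 5:00 = 6:45 AM UTC on Oct 7.
Add 14 hours and 26 minutes flight time → 9:11 PM UTC.
Reykjavik is UTC+0, so local arrival is the same: 9:11 PM on Oct 7.
Layover = 10:06 PM − 9:11 PM = 55 minutes.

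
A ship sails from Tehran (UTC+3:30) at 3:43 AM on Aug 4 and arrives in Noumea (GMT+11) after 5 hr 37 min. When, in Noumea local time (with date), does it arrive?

4:50 PM on Aug 4

Convert departure to UTC: 3:43 AM − 3:30 = 12:13 AM UTC on Aug 4.
Add 5 hours 37 minutes travel time → 5:50 AM UTC.
Noumea is UTC+11:00, so local arrival = 5:50 AM + 11:00 = 4:50 PM on Aug 4.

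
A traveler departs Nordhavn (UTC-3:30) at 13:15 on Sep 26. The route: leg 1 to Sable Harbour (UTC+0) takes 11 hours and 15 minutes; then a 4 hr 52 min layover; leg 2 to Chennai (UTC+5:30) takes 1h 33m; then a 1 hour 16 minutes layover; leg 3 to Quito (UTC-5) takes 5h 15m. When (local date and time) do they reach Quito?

Convert departure to UTC: 13:15 + 3:30 = 16:45 UTC on Sep 26.
Add 11 hours 15 minutes leg 1 → 04:00 UTC (Sep 27).
Add 4 hours and 52 minutes layover in Sable Harbour → 08:52 UTC.
Add 1 hour 33 minutes leg 2 → 10:25 UTC.
Add 1 hour 16 minutes layover in Chennai → 11:41 UTC.
Add 5 hours 15 minutes leg 3 → 16:56 UTC.
Quito is UTC−5:00, so local arrival = 16:56 − 5:00 = 11:56 on Sep 27.

11:56 on September 27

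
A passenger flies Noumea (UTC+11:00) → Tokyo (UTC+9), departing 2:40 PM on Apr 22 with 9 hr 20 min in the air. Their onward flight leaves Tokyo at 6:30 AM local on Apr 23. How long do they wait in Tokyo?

Convert departure to UTC: 2:40 PM − 11:00 = 3:40 AM UTC on Apr 22.
Add 9 hours and 20 minutes flight time → 1:00 PM UTC.
Tokyo is UTC+9:00, so local arrival = 1:00 PM + 9:00 = 10:00 PM on Apr 22.
Layover = 6:30 AM − 10:00 PM (+1 day) = 8 hours 30 minutes.

8 hours 30 minutes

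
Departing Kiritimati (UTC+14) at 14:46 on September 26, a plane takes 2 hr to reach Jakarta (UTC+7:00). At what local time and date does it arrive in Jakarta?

09:46 on September 26

Jakarta is 7:00 behind Kiritimati.
After 2 hours it is 16:46 in Kiritimati.
Shift by the zone difference: 16:46 − 7:00 = 09:46 on Sep 26 in Jakarta.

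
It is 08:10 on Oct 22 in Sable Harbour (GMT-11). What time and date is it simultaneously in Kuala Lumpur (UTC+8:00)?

03:10 on October 23

In UTC: 08:10 + 11:00 = 19:10 on Oct 22.
Kuala Lumpur is UTC+8:00: 19:10 + 8:00 = 03:10 on Oct 23.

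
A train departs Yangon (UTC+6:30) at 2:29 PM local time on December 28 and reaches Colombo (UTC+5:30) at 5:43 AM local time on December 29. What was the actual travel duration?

Departure in UTC: 2:29 PM − 6:30 = 7:59 AM on Dec 28.
Arrival in UTC: 5:43 AM − 5:30 = 12:13 AM on Dec 29.
Elapsed = 12:13 AM − 7:59 AM (+1 day) = 16 hours 14 minutes.

16 hours 14 minutes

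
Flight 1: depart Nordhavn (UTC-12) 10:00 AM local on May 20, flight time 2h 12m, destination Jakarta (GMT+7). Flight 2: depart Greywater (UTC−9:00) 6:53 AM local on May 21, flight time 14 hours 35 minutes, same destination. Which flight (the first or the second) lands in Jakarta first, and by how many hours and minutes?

Flight 1 in UTC: 10:00 AM + 12:00 = 10:00 PM on May 20.
+2 hours and 12 minutes → arrive 12:12 AM UTC on May 21.
Flight 2 in UTC: 6:53 AM + 9:00 = 3:53 PM on May 21.
+14 hours and 35 minutes → arrive 6:28 AM UTC on May 22.
Flight 1 lands earlier by 30 hours 16 minutes.

the first, by 30 hours 16 minutes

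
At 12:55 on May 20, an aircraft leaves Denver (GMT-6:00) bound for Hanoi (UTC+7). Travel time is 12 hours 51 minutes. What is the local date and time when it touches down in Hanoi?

Convert departure to UTC: 12:55 + 6:00 = 18:55 UTC on May 20.
Add 12 hours 51 minutes travel time → 07:46 UTC (May 21).
Hanoi is UTC+7:00, so local arrival = 07:46 + 7:00 = 14:46 on May 21.

14:46 on May 21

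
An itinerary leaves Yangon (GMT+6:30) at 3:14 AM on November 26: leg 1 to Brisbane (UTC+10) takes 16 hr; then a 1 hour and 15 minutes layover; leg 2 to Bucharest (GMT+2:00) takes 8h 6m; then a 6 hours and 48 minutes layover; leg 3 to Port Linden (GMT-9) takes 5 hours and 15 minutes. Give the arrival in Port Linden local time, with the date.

1:08 AM on Nov 27

Convert departure to UTC: 3:14 AM − 6:30 = 8:44 PM UTC on Nov 25.
Add 16 hours leg 1 → 12:44 PM UTC (Nov 26).
Add 1 hour and 15 minutes layover in Brisbane → 1:59 PM UTC.
Add 8 hours 6 minutes leg 2 → 10:05 PM UTC.
Add 6 hours and 48 minutes layover in Bucharest → 4:53 AM UTC (Nov 27).
Add 5 hours 15 minutes leg 3 → 10:08 AM UTC.
Port Linden is UTC−9:00, so local arrival = 10:08 AM − 9:00 = 1:08 AM on Nov 27.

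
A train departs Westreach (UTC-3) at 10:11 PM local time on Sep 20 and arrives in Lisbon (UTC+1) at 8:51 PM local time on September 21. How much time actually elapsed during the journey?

18 hours 40 minutes

Departure in UTC: 10:11 PM + 3:00 = 1:11 AM on Sep 21.
Arrival in UTC: 8:51 PM − 1:00 = 7:51 PM on Sep 21.
Elapsed = 7:51 PM − 1:11 AM = 18 hours 40 minutes.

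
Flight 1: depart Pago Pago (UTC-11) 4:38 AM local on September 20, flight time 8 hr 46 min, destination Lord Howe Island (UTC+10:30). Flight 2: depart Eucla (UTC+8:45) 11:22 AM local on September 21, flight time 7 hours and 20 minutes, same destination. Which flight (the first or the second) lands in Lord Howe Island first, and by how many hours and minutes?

the first, by 9 hours 33 minutes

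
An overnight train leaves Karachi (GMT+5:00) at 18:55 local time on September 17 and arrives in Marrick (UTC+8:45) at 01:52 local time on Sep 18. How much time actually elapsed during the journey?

Departure in UTC: 18:55 − 5:00 = 13:55 on Sep 17.
Arrival in UTC: 01:52 − 8:45 = 17:07 on Sep 17.
Elapsed = 17:07 − 13:55 = 3 hours 12 minutes.

3 hours 12 minutes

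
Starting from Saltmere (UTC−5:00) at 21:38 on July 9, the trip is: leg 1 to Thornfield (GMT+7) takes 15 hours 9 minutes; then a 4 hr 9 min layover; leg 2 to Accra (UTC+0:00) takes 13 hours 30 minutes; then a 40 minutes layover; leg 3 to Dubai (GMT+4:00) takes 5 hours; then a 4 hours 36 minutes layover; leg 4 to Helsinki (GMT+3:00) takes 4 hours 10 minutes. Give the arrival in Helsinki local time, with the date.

04:52 on July 12

Convert departure to UTC: 21:38 + 5:00 = 02:38 UTC on Jul 10.
Add 15 hours 9 minutes leg 1 → 17:47 UTC.
Add 4 hours 9 minutes layover in Thornfield → 21:56 UTC.
Add 13 hours 30 minutes leg 2 → 11:26 UTC (Jul 11).
Add 40 minutes layover in Accra → 12:06 UTC.
Add 5 hours leg 3 → 17:06 UTC.
Add 4 hours and 36 minutes layover in Dubai → 21:42 UTC.
Add 4 hours and 10 minutes leg 4 → 01:52 UTC (Jul 12).
Helsinki is UTC+3:00, so local arrival = 01:52 + 3:00 = 04:52 on Jul 12.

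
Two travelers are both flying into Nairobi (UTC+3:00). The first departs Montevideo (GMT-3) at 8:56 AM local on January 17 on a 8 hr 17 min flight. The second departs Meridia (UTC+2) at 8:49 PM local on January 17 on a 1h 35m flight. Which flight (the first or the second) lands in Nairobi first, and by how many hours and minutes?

the first, by 11 minutes

Flight 1 in UTC: 8:56 AM + 3:00 = 11:56 AM on Jan 17.
+8 hours and 17 minutes → arrive 8:13 PM UTC on Jan 17.
Flight 2 in UTC: 8:49 PM − 2:00 = 6:49 PM on Jan 17.
+1 hour 35 minutes → arrive 8:24 PM UTC on Jan 17.
Flight 1 lands earlier by 11 minutes.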